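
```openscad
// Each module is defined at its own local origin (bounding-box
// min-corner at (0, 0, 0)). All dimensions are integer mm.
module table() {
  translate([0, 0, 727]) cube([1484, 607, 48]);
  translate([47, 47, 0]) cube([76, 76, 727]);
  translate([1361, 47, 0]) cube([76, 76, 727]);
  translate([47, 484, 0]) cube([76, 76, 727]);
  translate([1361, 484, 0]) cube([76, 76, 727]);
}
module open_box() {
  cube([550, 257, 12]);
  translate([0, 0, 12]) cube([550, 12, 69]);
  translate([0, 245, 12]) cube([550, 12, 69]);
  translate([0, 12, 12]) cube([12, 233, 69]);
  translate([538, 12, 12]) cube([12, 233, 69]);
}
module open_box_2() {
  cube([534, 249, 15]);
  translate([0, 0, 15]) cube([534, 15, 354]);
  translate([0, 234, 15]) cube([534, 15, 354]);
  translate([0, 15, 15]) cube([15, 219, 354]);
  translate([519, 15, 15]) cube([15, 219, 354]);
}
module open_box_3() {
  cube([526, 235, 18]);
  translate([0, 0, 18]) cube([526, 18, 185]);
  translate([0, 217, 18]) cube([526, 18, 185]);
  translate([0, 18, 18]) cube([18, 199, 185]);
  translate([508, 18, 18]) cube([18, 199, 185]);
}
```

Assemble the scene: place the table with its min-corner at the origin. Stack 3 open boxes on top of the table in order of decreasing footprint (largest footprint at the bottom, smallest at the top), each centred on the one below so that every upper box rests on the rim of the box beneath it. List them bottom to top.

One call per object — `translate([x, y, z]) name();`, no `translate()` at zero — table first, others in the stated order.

table();
translate([467, 175, 775]) open_box();
translate([475, 179, 856]) open_box_2();
translate([479, 186, 1225]) open_box_3();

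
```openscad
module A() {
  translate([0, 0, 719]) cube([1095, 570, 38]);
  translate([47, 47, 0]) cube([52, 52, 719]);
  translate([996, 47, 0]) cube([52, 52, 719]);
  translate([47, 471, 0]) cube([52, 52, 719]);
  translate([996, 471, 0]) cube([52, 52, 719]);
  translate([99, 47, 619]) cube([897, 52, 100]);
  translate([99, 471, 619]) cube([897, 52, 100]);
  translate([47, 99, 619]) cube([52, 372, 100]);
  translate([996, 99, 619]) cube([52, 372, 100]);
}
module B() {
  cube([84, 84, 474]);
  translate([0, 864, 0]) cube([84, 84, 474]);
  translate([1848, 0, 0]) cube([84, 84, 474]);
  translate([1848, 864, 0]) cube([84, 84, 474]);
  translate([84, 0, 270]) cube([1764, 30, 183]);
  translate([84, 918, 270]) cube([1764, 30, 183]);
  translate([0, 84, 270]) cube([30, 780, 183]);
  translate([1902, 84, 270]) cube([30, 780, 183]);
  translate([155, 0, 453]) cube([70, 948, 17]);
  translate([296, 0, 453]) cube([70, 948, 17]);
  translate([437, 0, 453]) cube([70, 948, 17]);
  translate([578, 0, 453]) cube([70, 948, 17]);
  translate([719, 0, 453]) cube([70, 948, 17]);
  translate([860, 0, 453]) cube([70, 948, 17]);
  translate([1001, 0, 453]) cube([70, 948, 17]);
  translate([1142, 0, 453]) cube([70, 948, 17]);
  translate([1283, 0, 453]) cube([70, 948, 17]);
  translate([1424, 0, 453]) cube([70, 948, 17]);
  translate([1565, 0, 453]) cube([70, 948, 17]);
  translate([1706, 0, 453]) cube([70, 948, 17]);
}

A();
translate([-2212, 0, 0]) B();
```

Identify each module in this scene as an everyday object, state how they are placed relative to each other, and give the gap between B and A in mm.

A is a table. B is a bed frame. The bed frame is on the floor beside the table on its −x side. The gap between the bed frame and the table is 280 mm.

The bed frame's nearest face is 280 mm from the table's −x face.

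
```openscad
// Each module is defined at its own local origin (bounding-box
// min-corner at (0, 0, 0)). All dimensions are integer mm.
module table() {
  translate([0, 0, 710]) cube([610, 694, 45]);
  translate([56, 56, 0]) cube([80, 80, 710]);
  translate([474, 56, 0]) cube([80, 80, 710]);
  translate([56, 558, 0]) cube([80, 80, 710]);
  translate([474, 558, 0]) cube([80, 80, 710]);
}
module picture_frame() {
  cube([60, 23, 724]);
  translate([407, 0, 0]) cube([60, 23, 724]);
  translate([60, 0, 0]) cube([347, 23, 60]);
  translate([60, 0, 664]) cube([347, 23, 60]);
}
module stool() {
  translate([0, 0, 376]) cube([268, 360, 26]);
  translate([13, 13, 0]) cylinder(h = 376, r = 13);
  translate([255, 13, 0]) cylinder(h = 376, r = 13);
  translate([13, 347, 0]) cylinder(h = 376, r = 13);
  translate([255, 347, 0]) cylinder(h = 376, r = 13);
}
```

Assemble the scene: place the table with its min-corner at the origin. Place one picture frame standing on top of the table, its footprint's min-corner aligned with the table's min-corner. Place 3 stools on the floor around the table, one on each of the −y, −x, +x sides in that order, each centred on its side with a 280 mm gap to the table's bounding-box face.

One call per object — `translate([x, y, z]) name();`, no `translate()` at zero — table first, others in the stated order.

table();
translate([0, 0, 755]) picture_frame();
translate([171, -640, 0]) stool();
translate([-548, 167, 0]) stool();
translate([890, 167, 0]) stool();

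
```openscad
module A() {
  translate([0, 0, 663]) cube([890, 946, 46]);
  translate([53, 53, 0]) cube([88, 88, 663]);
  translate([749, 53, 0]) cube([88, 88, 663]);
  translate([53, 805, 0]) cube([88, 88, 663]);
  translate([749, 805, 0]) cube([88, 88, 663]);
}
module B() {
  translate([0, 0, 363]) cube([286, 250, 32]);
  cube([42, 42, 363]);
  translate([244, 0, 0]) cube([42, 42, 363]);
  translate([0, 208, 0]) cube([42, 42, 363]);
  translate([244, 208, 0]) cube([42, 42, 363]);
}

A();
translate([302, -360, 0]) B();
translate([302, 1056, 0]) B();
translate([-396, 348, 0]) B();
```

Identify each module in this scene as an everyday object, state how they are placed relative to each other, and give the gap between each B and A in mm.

A is a table. B is a stool. Three stools sit around the table at the −y, +y, −x sides. The gap between each stool and the table is 110 mm.

Each stool's nearest face is 110 mm from the table's bounding box.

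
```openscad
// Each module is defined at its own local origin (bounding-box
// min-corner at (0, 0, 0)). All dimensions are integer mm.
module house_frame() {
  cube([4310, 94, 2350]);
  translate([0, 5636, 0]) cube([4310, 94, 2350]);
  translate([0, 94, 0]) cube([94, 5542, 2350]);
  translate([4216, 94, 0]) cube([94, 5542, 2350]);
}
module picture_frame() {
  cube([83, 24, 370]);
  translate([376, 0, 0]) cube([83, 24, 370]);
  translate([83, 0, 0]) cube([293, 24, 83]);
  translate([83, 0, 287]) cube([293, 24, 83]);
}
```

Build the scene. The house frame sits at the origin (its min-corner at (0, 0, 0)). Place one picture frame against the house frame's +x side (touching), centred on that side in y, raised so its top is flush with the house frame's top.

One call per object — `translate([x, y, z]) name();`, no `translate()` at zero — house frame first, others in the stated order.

house_frame();
translate([4310, 2853, 1980]) picture_frame();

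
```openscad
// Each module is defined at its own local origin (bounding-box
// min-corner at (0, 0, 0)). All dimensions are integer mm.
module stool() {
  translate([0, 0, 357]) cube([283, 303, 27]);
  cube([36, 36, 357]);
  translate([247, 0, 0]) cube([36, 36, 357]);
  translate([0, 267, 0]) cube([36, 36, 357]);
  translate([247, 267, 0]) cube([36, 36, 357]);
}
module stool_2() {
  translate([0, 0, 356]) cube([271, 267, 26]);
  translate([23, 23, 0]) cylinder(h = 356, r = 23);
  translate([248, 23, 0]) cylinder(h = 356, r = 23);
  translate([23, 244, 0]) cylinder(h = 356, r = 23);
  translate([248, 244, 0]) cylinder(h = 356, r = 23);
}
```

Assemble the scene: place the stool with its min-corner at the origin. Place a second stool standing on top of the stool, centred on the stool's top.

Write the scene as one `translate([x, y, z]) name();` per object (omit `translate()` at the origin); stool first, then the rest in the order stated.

stool();
translate([6, 18, 384]) stool_2();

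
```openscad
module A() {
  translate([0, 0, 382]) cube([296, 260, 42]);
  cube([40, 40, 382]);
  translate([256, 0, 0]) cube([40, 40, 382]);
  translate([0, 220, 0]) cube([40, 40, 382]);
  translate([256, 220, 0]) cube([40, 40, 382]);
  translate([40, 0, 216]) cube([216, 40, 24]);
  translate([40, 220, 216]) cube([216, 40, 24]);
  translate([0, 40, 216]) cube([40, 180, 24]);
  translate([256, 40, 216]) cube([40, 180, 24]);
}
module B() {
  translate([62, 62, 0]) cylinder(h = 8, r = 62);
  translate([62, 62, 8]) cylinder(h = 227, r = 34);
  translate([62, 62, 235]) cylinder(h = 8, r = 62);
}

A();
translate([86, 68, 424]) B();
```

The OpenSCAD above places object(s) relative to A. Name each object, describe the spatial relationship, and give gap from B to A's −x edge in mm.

A is a stool. B is a spool. The spool is on top of the stool, centred. The gap from the spool to the stool's −x edge is 86 mm.

The spool's min-x is at 86; the stool's min-x is 0; gap = 86 mm.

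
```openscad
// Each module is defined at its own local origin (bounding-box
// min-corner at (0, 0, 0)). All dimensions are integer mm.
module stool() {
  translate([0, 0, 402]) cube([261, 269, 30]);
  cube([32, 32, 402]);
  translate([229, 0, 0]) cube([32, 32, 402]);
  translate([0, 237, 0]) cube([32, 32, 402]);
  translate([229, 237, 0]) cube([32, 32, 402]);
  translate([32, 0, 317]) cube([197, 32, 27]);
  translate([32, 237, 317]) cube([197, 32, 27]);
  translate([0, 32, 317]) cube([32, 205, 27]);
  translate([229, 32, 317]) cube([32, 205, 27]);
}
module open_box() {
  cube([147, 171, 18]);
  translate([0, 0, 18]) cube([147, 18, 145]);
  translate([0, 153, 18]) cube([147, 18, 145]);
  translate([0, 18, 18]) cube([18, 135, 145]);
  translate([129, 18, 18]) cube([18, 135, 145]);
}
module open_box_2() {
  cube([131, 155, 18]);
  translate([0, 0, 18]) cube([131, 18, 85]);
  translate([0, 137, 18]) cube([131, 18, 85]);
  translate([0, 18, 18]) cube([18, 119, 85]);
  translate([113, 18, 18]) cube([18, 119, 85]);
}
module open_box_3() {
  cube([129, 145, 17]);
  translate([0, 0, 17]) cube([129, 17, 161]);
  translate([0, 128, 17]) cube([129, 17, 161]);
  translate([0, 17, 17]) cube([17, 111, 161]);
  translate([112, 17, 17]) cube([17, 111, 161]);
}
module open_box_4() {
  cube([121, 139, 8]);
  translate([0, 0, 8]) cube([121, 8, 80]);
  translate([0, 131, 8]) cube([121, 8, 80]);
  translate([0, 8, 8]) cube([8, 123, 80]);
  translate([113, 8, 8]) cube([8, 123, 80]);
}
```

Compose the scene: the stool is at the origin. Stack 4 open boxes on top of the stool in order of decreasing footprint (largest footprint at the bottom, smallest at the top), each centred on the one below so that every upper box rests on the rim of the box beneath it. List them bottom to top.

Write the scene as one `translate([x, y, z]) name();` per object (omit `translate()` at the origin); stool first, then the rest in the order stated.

stool();
translate([57, 49, 432]) open_box();
translate([65, 57, 595]) open_box_2();
translate([66, 62, 698]) open_box_3();
translate([70, 65, 876]) open_box_4();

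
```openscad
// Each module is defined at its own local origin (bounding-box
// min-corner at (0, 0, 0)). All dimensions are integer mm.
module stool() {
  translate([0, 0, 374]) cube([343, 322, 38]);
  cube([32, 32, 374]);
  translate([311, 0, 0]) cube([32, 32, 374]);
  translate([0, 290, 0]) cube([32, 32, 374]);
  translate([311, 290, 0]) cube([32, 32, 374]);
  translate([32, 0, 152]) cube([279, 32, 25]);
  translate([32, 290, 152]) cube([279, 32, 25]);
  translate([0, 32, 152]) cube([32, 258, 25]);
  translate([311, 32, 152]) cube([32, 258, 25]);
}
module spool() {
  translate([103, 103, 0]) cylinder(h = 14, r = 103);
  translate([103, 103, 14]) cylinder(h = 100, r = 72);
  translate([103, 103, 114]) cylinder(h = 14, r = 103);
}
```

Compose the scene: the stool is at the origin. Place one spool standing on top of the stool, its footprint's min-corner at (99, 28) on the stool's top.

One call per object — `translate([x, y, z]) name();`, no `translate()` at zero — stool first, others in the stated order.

stool();
translate([99, 28, 412]) spool();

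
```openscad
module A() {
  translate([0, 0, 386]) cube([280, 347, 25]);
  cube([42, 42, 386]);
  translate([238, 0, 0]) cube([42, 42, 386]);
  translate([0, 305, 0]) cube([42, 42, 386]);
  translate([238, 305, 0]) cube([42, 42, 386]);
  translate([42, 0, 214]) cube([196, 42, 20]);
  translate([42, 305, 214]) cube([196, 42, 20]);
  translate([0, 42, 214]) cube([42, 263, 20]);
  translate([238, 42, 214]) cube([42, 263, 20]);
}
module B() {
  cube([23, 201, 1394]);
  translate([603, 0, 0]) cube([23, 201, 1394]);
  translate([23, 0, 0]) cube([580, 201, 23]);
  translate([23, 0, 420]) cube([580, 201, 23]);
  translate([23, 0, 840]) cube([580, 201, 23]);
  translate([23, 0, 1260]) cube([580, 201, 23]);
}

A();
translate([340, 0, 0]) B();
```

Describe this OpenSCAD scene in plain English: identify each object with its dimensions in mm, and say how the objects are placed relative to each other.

A is a four-legged stool. The seat is 280×347 mm, 25 mm thick, top at z = 411 mm. It stands on four square legs, each 42×42 mm in cross-section, from z = 0 to the seat underside, each flush with a corner of the seat. Four stretchers, 42 mm wide and 20 mm tall, connect adjacent legs with their undersides at z = 214 mm, each running between the inner faces of the legs it joins and aligned with the legs' outer faces on the other axis.

B is an open bookshelf. Two side panels, each 23 mm thick, 201 mm deep and 1394 mm tall, stand 626 mm apart (outside-to-outside). Between them sit 4 shelves, each 23 mm thick and 201 mm deep, spanning the full gap between the sides. The bottom shelf rests on the floor (its underside at z = 0) and the clear gap between one shelf's top and the next shelf's underside is 397 mm.

The bookshelf is on the floor beside the stool on its +x side.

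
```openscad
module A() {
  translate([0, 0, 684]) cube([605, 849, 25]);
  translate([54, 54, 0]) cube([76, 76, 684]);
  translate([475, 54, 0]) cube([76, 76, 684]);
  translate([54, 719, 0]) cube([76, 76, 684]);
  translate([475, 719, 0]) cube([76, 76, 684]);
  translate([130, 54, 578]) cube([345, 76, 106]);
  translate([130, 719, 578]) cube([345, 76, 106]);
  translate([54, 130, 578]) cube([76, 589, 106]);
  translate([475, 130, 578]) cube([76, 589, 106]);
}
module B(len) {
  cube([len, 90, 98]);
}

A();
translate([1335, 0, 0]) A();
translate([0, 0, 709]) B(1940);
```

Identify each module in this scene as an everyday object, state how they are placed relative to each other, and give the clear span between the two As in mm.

Second table starts at x = 1335; first ends at x = 605; clear span = 1335 − 605 = 730 mm.

A is a table. B is a beam. A beam spans the tops of two tables. The clear span between the two tables is 730 mm.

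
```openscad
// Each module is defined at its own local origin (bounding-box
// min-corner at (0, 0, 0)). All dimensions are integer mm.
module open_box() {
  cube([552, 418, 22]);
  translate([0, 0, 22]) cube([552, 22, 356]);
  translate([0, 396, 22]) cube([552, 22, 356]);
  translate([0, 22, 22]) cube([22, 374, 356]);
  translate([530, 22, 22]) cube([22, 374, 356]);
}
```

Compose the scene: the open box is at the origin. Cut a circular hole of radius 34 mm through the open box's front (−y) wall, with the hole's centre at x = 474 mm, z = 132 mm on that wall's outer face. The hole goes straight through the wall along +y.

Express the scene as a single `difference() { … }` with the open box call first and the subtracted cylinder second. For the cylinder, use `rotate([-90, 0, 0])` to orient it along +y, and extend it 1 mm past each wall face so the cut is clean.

difference() {
  open_box();
  translate([474, -1, 132]) rotate([-90, 0, 0]) cylinder(h = 24, r = 34);
}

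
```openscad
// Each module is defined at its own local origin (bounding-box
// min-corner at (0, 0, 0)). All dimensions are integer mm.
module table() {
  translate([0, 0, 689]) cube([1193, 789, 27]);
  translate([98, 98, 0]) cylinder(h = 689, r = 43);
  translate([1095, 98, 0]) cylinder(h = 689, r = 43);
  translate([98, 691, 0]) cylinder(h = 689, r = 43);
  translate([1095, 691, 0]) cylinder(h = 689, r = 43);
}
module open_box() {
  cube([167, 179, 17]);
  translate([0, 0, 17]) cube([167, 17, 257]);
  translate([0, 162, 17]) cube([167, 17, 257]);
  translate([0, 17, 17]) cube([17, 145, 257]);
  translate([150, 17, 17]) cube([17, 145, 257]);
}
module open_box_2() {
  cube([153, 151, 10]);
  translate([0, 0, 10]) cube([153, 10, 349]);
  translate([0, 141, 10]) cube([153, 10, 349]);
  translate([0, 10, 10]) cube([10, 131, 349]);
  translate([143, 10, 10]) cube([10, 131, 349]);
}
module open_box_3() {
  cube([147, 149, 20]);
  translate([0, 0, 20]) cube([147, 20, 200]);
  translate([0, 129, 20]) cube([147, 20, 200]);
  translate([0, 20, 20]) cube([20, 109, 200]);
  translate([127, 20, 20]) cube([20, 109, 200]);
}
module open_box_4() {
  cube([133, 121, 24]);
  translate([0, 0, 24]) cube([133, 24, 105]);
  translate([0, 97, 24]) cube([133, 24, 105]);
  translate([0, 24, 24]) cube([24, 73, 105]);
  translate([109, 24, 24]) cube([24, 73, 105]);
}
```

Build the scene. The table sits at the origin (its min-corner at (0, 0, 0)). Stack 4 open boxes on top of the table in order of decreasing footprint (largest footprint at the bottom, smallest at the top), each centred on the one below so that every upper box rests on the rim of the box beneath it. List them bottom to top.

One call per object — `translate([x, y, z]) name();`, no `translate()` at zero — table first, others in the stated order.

table();
translate([513, 305, 716]) open_box();
translate([520, 319, 990]) open_box_2();
translate([523, 320, 1349]) open_box_3();
translate([530, 334, 1569]) open_box_4();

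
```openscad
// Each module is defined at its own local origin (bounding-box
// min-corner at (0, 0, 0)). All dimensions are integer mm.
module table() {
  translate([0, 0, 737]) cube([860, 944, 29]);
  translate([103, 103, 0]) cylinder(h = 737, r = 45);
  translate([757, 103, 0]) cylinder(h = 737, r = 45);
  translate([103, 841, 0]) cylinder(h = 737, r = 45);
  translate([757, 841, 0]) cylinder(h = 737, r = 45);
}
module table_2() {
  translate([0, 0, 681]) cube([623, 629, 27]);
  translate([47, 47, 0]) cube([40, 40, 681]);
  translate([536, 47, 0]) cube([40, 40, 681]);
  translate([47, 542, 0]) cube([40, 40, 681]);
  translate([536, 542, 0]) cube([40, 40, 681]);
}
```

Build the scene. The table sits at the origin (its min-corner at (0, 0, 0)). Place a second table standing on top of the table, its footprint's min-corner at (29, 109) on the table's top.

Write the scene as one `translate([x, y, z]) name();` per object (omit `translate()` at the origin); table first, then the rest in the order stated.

table();
translate([29, 109, 766]) table_2();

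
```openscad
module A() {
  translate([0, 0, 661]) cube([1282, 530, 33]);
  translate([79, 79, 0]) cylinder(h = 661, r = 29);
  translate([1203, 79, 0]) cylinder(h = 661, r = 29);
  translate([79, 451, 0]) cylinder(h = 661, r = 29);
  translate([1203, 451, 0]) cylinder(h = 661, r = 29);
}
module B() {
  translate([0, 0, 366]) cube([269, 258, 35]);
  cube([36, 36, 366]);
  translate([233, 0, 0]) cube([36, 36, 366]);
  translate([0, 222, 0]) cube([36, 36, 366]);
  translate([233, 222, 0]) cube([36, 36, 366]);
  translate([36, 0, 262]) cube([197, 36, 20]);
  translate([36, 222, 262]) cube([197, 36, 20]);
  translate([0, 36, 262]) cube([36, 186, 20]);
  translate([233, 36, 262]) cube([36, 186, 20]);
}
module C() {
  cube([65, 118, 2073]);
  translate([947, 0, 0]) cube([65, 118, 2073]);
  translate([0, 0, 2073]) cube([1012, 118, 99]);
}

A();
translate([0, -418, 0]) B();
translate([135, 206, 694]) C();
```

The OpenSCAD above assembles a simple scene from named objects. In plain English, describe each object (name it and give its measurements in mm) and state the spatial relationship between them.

A is a table: top 1282 mm (x) × 530 mm (y), 33 mm thick, upper face at z = 694 mm, on four round legs of 58 mm diameter, each leg's bounding box inset 50 mm from the nearest pair of top edges, running from z = 0 to the bottom of the top.

B is a four-legged stool. The seat is a 269×258×35 mm slab whose top surface is at z = 401 mm; four square legs, each 36×36 mm in cross-section, run from the floor (z = 0) to the underside of the seat, each flush with a corner of the seat. Four stretchers, 36 mm wide and 20 mm tall, connect adjacent legs with their undersides at z = 262 mm, each running between the inner faces of the legs it joins and aligned with the legs' outer faces on the other axis.

C is a rectangular door frame: two vertical jambs of 65×118 mm section, 2073 mm tall, with a clear opening 882 mm wide between their inner faces. A header 99 mm tall and 118 mm deep lies on top of the jambs and spans the full outside width.

The stool is on the floor beside the table on its −y side. The door frame is on top of the table, centred.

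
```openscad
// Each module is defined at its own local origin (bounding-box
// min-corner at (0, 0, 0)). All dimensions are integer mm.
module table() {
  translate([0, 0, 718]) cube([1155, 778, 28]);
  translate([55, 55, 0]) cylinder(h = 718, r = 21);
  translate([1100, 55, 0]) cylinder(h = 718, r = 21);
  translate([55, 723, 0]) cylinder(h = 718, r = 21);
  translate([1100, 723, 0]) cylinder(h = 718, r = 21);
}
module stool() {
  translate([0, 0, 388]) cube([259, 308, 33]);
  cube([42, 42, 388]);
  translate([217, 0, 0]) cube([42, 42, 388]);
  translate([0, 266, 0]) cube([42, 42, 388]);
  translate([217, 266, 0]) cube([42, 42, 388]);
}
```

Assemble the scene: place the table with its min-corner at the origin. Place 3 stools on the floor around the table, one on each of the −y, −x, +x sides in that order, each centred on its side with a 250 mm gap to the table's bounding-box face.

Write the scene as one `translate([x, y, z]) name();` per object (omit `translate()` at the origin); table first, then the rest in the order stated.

table();
translate([448, -558, 0]) stool();
translate([-509, 235, 0]) stool();
translate([1405, 235, 0]) stool();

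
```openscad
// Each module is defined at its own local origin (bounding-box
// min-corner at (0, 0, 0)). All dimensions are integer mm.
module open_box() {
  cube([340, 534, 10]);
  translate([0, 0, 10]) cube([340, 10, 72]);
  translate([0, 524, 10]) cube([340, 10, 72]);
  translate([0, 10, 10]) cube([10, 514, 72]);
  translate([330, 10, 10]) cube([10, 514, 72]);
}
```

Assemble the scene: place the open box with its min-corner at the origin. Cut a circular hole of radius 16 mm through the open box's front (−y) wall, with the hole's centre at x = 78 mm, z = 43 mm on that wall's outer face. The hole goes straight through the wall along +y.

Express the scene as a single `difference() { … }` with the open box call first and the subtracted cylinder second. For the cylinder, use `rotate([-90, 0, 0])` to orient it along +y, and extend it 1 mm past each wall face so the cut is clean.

difference() {
  open_box();
  translate([78, -1, 43]) rotate([-90, 0, 0]) cylinder(h = 12, r = 16);
}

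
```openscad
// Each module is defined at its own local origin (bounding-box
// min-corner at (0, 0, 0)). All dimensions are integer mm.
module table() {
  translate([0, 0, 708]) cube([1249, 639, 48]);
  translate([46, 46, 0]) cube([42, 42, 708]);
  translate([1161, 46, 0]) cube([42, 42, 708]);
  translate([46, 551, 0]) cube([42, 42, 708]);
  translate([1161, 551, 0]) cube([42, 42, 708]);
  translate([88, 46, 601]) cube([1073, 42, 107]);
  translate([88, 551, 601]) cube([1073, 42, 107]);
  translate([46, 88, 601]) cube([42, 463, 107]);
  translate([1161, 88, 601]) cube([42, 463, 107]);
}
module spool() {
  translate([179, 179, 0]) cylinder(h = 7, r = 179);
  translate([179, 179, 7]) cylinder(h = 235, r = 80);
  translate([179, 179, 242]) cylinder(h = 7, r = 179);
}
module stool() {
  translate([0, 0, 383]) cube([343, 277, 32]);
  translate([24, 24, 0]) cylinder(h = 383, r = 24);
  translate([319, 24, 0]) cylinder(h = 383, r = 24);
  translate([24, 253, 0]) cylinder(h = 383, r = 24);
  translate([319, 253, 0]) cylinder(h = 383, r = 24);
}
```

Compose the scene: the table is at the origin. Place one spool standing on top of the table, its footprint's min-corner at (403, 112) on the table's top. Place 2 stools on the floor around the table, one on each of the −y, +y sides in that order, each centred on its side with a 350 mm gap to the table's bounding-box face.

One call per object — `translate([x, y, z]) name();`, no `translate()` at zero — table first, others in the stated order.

table();
translate([403, 112, 756]) spool();
translate([453, -627, 0]) stool();
translate([453, 989, 0]) stool();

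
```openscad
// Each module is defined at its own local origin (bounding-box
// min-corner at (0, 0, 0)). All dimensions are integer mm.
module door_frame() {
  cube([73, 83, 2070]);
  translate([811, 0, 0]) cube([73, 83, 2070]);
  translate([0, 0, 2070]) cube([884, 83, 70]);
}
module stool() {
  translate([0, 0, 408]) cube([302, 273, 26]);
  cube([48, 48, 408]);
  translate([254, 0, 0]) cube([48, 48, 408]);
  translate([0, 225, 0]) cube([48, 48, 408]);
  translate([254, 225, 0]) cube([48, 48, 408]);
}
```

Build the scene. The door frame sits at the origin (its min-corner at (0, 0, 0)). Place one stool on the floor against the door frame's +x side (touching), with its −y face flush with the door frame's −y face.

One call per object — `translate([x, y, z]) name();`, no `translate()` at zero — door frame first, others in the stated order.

door_frame();
translate([884, 0, 0]) stool();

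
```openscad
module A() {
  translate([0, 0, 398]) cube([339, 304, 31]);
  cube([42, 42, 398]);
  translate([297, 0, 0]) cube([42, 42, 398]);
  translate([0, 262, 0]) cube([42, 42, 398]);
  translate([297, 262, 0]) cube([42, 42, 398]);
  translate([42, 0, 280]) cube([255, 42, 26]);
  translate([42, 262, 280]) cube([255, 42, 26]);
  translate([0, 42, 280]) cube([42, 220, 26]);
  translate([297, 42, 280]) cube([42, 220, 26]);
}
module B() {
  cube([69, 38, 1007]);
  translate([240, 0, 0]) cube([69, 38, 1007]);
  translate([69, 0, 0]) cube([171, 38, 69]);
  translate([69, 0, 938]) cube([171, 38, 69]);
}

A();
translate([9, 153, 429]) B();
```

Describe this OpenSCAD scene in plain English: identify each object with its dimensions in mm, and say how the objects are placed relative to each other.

A is a simple wooden stool: a rectangular seat 339 mm (x) by 304 mm (y), 31 mm thick, top face at z = 429 mm, on four square legs, each 42×42 mm in cross-section. The legs rest on z = 0, each flush with a corner of the seat. Four stretchers, 42 mm wide and 26 mm tall, connect adjacent legs with their undersides at z = 280 mm, each running between the inner faces of the legs it joins and aligned with the legs' outer faces on the other axis.

B is a rectangular picture frame lying in the x–z plane (depth along y). The opening is 171 mm wide (x) by 869 mm tall (z), surrounded by a border 69 mm wide on all four sides. The frame is 38 mm deep and is made of two full-height vertical stiles with two horizontal rails fitted between them.

The picture frame is on top of the stool.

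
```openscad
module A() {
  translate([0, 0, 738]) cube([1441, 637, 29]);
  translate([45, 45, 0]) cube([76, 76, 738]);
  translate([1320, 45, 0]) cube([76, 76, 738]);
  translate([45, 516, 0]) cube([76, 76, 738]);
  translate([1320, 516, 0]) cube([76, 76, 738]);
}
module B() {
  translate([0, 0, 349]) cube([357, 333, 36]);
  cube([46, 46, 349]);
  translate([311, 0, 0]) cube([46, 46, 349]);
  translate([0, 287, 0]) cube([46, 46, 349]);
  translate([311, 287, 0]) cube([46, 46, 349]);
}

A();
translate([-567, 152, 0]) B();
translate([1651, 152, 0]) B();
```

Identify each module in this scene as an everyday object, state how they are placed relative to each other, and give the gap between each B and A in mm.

Each stool's nearest face is 210 mm from the table's bounding box.

A is a table. B is a stool. Two stools sit around the table at the −x, +x sides. The gap between each stool and the table is 210 mm.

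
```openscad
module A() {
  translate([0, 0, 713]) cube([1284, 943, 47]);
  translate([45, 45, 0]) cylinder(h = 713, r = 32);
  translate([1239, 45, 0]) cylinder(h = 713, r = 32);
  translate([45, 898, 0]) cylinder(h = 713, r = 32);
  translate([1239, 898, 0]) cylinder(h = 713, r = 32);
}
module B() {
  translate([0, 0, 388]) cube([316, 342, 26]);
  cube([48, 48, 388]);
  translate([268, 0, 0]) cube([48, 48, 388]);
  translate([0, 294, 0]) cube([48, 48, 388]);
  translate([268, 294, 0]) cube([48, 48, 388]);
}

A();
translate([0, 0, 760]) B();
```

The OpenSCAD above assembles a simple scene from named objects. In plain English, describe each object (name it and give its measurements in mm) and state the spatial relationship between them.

A is a table with a 1284×943 mm rectangular top, 47 mm thick, top surface at z = 760 mm, supported by four round legs of 64 mm diameter, each leg's bounding box inset 13 mm from the nearest pair of top edges, running from the floor.

B is a four-legged stool. The seat is 316×342 mm, 26 mm thick, top at z = 414 mm. It stands on four square legs, each 48×48 mm in cross-section, from z = 0 to the seat underside, each flush with a corner of the seat.

The stool is on top of the table.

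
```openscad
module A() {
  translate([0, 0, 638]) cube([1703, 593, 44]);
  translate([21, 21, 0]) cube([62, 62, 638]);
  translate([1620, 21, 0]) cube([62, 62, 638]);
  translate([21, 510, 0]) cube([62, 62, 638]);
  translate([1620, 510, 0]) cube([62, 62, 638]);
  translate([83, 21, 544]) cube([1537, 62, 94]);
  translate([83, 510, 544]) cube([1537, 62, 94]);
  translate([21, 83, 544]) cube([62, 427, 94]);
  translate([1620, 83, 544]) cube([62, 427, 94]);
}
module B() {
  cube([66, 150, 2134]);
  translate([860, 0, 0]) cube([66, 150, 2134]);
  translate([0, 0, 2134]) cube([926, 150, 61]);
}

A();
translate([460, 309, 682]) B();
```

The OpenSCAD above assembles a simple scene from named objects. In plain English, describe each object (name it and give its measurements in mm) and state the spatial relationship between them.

A is a table: top 1703 mm (x) × 593 mm (y), 44 mm thick, upper face at z = 682 mm, on four 62×62 mm square legs, each inset 21 mm from the nearest pair of top edges, running from z = 0 to the bottom of the top. Four apron rails, 62 mm thick and 94 mm tall, run between adjacent legs with their top edges flush with the underside of the top and their outer faces flush with the legs' outer faces.

B is a rectangular door frame: two vertical jambs of 66×150 mm section, 2134 mm tall, with a clear opening 794 mm wide between their inner faces. A header 61 mm tall and 150 mm deep lies on top of the jambs and spans the full outside width.

The door frame is on top of the table.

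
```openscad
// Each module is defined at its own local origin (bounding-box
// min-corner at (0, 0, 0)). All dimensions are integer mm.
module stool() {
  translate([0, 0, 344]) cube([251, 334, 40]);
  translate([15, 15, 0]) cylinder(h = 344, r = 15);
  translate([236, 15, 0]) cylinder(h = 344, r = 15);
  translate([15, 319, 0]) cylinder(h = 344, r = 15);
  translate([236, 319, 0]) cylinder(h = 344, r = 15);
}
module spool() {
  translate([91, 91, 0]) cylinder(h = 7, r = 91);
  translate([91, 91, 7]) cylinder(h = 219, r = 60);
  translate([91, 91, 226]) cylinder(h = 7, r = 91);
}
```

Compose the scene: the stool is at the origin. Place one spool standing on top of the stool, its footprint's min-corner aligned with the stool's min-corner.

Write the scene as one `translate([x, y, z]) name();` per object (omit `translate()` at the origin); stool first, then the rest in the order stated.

stool();
translate([0, 0, 384]) spool();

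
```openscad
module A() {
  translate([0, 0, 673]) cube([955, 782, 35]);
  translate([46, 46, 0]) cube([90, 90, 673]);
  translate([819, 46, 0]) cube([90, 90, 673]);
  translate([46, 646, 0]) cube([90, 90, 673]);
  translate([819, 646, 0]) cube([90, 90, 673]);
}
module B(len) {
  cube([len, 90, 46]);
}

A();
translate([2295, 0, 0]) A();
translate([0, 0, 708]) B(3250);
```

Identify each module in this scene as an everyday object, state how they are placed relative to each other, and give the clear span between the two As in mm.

Second table starts at x = 2295; first ends at x = 955; clear span = 2295 − 955 = 1340 mm.

A is a table. B is a beam. A beam spans the tops of two tables. The clear span between the two tables is 1340 mm.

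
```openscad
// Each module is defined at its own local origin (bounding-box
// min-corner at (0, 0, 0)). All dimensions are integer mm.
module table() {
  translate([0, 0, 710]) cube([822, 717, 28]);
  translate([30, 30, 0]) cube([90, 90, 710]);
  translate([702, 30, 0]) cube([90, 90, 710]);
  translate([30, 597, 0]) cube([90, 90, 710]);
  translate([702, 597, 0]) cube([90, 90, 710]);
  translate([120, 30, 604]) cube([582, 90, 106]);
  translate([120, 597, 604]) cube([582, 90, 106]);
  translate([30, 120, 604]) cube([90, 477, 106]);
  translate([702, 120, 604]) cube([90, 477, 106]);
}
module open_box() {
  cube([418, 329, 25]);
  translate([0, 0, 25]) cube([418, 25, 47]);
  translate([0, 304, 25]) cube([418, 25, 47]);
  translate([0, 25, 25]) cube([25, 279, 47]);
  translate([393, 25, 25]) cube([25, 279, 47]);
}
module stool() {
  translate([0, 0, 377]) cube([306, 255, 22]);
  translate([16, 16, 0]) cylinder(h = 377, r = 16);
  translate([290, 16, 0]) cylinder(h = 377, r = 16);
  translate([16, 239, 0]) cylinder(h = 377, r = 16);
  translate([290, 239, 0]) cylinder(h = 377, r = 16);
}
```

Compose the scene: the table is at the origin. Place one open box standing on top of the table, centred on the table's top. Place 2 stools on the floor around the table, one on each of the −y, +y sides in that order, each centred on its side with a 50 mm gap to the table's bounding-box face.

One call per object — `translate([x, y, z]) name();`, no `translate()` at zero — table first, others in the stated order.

table();
translate([202, 194, 738]) open_box();
translate([258, -305, 0]) stool();
translate([258, 767, 0]) stool();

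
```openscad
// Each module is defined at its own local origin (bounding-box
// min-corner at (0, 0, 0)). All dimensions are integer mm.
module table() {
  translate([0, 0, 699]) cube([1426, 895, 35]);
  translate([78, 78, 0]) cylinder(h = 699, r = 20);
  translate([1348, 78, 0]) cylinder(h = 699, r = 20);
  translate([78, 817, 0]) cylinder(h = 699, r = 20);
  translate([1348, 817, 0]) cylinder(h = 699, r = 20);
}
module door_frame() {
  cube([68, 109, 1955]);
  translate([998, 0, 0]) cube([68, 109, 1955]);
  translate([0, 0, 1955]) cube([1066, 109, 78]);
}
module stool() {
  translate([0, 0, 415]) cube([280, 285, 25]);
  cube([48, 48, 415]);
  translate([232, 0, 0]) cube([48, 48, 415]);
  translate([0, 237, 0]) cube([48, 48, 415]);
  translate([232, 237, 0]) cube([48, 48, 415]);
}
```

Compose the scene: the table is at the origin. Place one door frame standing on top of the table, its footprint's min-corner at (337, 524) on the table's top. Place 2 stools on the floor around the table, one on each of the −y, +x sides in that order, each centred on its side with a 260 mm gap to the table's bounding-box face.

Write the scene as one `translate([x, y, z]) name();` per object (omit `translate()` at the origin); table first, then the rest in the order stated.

table();
translate([337, 524, 734]) door_frame();
translate([573, -545, 0]) stool();
translate([1686, 305, 0]) stool();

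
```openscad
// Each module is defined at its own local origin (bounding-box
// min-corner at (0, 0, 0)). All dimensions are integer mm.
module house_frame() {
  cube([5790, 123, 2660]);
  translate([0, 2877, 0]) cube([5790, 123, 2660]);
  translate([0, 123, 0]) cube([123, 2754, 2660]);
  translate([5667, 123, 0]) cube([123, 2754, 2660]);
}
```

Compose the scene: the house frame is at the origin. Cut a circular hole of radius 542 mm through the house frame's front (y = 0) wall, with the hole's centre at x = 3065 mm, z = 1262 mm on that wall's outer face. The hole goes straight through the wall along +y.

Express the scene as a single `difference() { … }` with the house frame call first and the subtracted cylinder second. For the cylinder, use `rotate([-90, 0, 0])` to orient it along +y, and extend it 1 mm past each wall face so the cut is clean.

difference() {
  house_frame();
  translate([3065, -1, 1262]) rotate([-90, 0, 0]) cylinder(h = 125, r = 542);
}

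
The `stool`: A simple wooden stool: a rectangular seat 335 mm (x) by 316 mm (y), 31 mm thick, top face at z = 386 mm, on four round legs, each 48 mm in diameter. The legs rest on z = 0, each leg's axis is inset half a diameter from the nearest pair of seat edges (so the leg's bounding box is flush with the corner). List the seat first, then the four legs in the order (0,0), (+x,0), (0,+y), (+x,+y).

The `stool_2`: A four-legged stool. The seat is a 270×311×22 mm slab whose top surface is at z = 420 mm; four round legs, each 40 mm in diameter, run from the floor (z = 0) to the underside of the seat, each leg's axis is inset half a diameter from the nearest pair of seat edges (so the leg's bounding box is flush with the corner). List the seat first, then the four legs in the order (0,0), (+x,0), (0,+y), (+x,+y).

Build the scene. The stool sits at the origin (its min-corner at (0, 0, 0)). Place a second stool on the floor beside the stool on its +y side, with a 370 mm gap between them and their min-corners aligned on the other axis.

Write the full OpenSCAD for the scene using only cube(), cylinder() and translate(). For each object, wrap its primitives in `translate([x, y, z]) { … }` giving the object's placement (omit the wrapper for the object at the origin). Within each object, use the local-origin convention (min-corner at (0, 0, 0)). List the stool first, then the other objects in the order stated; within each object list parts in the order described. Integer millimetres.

translate([0, 0, 355]) cube([335, 316, 31]);
translate([24, 24, 0]) cylinder(h = 355, r = 24);
translate([311, 24, 0]) cylinder(h = 355, r = 24);
translate([24, 292, 0]) cylinder(h = 355, r = 24);
translate([311, 292, 0]) cylinder(h = 355, r = 24);
translate([0, 686, 0]) {
  translate([0, 0, 398]) cube([270, 311, 22]);
  translate([20, 20, 0]) cylinder(h = 398, r = 20);
  translate([250, 20, 0]) cylinder(h = 398, r = 20);
  translate([20, 291, 0]) cylinder(h = 398, r = 20);
  translate([250, 291, 0]) cylinder(h = 398, r = 20);
}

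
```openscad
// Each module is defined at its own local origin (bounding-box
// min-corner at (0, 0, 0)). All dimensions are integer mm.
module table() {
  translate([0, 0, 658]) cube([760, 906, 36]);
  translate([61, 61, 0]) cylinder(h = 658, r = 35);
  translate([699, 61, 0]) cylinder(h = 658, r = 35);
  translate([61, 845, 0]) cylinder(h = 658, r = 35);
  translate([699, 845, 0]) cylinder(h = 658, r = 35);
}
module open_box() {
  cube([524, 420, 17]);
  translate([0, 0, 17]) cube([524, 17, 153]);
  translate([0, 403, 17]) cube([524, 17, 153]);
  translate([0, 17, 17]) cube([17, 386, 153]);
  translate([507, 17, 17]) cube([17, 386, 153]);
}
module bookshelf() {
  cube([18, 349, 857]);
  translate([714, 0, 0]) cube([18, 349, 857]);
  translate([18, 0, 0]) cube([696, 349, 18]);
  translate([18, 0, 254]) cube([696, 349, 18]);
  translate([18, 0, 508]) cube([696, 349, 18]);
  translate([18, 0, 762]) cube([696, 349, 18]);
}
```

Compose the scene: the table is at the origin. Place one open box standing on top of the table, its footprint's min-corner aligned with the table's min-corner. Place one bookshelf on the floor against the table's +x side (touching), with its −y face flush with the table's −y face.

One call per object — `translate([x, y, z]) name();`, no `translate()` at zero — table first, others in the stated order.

table();
translate([0, 0, 694]) open_box();
translate([760, 0, 0]) bookshelf();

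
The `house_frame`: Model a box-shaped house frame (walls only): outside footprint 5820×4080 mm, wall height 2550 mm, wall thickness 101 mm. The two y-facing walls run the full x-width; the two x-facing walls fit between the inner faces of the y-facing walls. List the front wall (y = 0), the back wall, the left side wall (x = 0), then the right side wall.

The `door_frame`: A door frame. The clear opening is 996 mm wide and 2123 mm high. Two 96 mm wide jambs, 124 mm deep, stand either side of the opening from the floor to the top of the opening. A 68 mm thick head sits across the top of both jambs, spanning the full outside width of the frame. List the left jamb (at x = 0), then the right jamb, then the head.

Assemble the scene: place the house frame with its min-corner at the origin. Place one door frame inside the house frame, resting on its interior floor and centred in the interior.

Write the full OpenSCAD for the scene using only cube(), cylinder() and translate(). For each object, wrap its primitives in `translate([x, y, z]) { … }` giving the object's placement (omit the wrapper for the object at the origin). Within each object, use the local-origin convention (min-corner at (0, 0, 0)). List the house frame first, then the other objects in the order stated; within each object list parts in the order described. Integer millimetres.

cube([5820, 101, 2550]);
translate([0, 3979, 0]) cube([5820, 101, 2550]);
translate([0, 101, 0]) cube([101, 3878, 2550]);
translate([5719, 101, 0]) cube([101, 3878, 2550]);
translate([2316, 1978, 0]) {
  cube([96, 124, 2123]);
  translate([1092, 0, 0]) cube([96, 124, 2123]);
  translate([0, 0, 2123]) cube([1188, 124, 68]);
}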